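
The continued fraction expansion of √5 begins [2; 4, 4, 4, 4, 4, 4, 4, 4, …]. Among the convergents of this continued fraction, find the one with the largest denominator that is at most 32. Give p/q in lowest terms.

38/17

a_0 = 2: 2/1  (≤ bound)
a_1 = 4: 9/4  (≤ bound)
a_2 = 4: 38/17  (≤ bound)
a_3 = 4: 161/72  (> 32, stop)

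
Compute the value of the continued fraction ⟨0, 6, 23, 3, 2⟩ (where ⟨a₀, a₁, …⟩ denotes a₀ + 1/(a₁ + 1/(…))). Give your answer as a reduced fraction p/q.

163/985

Compute successive convergents:
a_0 = 0: 0/1
a_1 = 6: 1/6
a_2 = 23: 23/139
a_3 = 3: 70/423
a_4 = 2: 163/985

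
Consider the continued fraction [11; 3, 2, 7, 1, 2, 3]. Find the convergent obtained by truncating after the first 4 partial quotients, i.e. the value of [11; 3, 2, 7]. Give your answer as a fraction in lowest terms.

587/52

Starting at the tail and folding back:
Start with 7.
2 + 1/(7/1) = 2 + 1/7 = 15/7
3 + 1/(15/7) = 3 + 7/15 = 52/15
11 + 1/(52/15) = 11 + 15/52 = 587/52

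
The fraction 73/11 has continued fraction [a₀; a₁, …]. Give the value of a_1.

1

73 = 6·11 + 7, so a_0 = 6
11 = 1·7 + 4, so a_1 = 1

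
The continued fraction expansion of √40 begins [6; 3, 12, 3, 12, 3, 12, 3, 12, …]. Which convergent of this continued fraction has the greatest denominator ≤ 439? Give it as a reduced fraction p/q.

List convergents until the denominator exceeds the bound:
a_0 = 6: 6/1  (≤ bound)
a_1 = 3: 19/3  (≤ bound)
a_2 = 12: 234/37  (≤ bound)
a_3 = 3: 721/114  (≤ bound)
a_4 = 12: 8886/1405  (> 439, stop)

721/114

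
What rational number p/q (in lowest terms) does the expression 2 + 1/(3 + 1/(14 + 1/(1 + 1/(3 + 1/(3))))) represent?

1370/589

Start with 3.
3 + 1/(3/1) = 3 + 1/3 = 10/3
1 + 1/(10/3) = 1 + 3/10 = 13/10
14 + 1/(13/10) = 14 + 10/13 = 192/13
3 + 1/(192/13) = 3 + 13/192 = 589/192
2 + 1/(589/192) = 2 + 192/589 = 1370/589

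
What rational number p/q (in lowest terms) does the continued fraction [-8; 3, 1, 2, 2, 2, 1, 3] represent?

Start with 3.
1 + 1/(3/1) = 1 + 1/3 = 4/3
2 + 1/(4/3) = 2 + 3/4 = 11/4
2 + 1/(11/4) = 2 + 4/11 = 26/11
2 + 1/(26/11) = 2 + 11/26 = 63/26
1 + 1/(63/26) = 1 + 26/63 = 89/63
3 + 1/(89/63) = 3 + 63/89 = 330/89
-8 + 1/(330/89) = -8 + 89/330 = -2551/330

-2551/330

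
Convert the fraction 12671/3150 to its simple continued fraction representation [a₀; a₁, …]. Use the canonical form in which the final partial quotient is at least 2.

[4; 44, 2, 1, 2, 1, 2, 2]

Run the Euclidean algorithm, recording each quotient:
12671 = 4·3150 + 71, so a_0 = 4
3150 = 44·71 + 26, so a_1 = 44
71 = 2·26 + 19, so a_2 = 2
26 = 1·19 + 7, so a_3 = 1
19 = 2·7 + 5, so a_4 = 2
7 = 1·5 + 2, so a_5 = 1
5 = 2·2 + 1, so a_6 = 2
2 = 2·1 + 0, so a_7 = 2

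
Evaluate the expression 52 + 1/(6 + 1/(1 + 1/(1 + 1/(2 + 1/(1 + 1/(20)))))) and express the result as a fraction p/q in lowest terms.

49701/953

a_0 = 52: 52/1
a_1 = 6: 313/6
a_2 = 1: 365/7
a_3 = 1: 678/13
a_4 = 2: 1721/33
a_5 = 1: 2399/46
a_6 = 20: 49701/953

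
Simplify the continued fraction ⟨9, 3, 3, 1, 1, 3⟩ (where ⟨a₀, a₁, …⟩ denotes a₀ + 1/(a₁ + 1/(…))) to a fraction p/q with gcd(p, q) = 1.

Start with 3.
1 + 1/(3/1) = 1 + 1/3 = 4/3
1 + 1/(4/3) = 1 + 3/4 = 7/4
3 + 1/(7/4) = 3 + 4/7 = 25/7
3 + 1/(25/7) = 3 + 7/25 = 82/25
9 + 1/(82/25) = 9 + 25/82 = 763/82

763/82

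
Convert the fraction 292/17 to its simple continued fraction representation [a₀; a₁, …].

[17; 5, 1, 2]

Apply division with remainder until the remainder is 0:
⌊292/17⌋ = 17, remainder 3
⌊17/3⌋ = 5, remainder 2
⌊3/2⌋ = 1, remainder 1
⌊2/1⌋ = 2, remainder 0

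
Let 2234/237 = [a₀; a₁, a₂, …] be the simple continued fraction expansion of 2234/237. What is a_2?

Run the Euclidean algorithm, recording each quotient:
2234 ÷ 237 → quotient 9, remainder 101
237 ÷ 101 → quotient 2, remainder 35
101 ÷ 35 → quotient 2, remainder 31

2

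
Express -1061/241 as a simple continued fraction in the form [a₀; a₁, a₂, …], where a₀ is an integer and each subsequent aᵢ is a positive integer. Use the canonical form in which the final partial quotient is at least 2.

[-5; 1, 1, 2, 15, 1, 2]

Run the Euclidean algorithm, recording each quotient:
-1061 = -5·241 + 144, so a_0 = -5
241 = 1·144 + 97, so a_1 = 1
144 = 1·97 + 47, so a_2 = 1
97 = 2·47 + 3, so a_3 = 2
47 = 15·3 + 2, so a_4 = 15
3 = 1·2 + 1, so a_5 = 1
2 = 2·1 + 0, so a_6 = 2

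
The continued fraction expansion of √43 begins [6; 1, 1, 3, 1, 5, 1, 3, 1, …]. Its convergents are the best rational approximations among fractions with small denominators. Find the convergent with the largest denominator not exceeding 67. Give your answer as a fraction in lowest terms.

400/61

a_0 = 6: 6/1  (≤ bound)
a_1 = 1: 7/1  (≤ bound)
a_2 = 1: 13/2  (≤ bound)
a_3 = 3: 46/7  (≤ bound)
a_4 = 1: 59/9  (≤ bound)
a_5 = 5: 341/52  (≤ bound)
a_6 = 1: 400/61  (≤ bound)
a_7 = 3: 1541/235  (> 67, stop)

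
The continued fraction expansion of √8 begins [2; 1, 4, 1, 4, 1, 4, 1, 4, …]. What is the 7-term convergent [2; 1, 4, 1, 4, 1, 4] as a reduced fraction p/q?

478/169

Compute successive convergents:
a_0 = 2: 2/1
a_1 = 1: 3/1
a_2 = 4: 14/5
a_3 = 1: 17/6
a_4 = 4: 82/29
a_5 = 1: 99/35
a_6 = 4: 478/169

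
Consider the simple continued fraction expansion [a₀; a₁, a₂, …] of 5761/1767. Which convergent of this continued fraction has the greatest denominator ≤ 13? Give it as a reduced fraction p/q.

a_0 = 3: 3/1  (≤ bound)
a_1 = 3: 10/3  (≤ bound)
a_2 = 1: 13/4  (≤ bound)
a_3 = 5: 75/23  (> 13, stop)

13/4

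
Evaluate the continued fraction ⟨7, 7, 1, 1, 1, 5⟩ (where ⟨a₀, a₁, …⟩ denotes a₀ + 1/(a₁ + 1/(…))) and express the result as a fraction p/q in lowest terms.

927/130

Work from the innermost term outward:
Start with 5.
1 + 1/(5/1) = 1 + 1/5 = 6/5
1 + 1/(6/5) = 1 + 5/6 = 11/6
1 + 1/(11/6) = 1 + 6/11 = 17/11
7 + 1/(17/11) = 7 + 11/17 = 130/17
7 + 1/(130/17) = 7 + 17/130 = 927/130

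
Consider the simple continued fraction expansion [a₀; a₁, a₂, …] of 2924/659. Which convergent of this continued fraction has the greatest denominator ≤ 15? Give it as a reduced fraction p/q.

a_0 = 4: 4/1  (≤ bound)
a_1 = 2: 9/2  (≤ bound)
a_2 = 3: 31/7  (≤ bound)
a_3 = 2: 71/16  (> 15, stop)

31/7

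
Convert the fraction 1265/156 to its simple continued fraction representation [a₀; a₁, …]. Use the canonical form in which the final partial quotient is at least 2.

1265 = 8·156 + 17, so a_0 = 8
156 = 9·17 + 3, so a_1 = 9
17 = 5·3 + 2, so a_2 = 5
3 = 1·2 + 1, so a_3 = 1
2 = 2·1 + 0, so a_4 = 2

[8; 9, 5, 1, 2]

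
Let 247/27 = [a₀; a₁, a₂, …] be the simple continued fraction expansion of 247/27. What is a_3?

3

⌊247/27⌋ = 9, remainder 4
⌊27/4⌋ = 6, remainder 3
⌊4/3⌋ = 1, remainder 1
⌊3/1⌋ = 3, remainder 0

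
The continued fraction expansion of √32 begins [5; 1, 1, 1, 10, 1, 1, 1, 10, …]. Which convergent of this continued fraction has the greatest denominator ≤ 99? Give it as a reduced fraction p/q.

379/67

List convergents until the denominator exceeds the bound:
a_0 = 5: 5/1  (≤ bound)
a_1 = 1: 6/1  (≤ bound)
a_2 = 1: 11/2  (≤ bound)
a_3 = 1: 17/3  (≤ bound)
a_4 = 10: 181/32  (≤ bound)
a_5 = 1: 198/35  (≤ bound)
a_6 = 1: 379/67  (≤ bound)
a_7 = 1: 577/102  (> 99, stop)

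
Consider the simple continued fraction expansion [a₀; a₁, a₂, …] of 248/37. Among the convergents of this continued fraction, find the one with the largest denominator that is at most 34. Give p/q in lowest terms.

a_0 = 6: 6/1  (≤ bound)
a_1 = 1: 7/1  (≤ bound)
a_2 = 2: 20/3  (≤ bound)
a_3 = 2: 47/7  (≤ bound)
a_4 = 1: 67/10  (≤ bound)
a_5 = 3: 248/37  (> 34, stop)

67/10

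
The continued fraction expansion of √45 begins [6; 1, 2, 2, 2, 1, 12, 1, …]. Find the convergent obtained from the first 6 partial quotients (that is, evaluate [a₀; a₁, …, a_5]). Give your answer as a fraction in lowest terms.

161/24

Start with 1.
2 + 1/(1/1) = 2 + 1/1 = 3/1
2 + 1/(3/1) = 2 + 1/3 = 7/3
2 + 1/(7/3) = 2 + 3/7 = 17/7
1 + 1/(17/7) = 1 + 7/17 = 24/17
6 + 1/(24/17) = 6 + 17/24 = 161/24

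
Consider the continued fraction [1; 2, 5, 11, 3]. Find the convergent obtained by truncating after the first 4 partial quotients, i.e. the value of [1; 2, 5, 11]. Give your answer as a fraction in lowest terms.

Work from the innermost term outward:
Start with 11.
5 + 1/(11/1) = 5 + 1/11 = 56/11
2 + 1/(56/11) = 2 + 11/56 = 123/56
1 + 1/(123/56) = 1 + 56/123 = 179/123

179/123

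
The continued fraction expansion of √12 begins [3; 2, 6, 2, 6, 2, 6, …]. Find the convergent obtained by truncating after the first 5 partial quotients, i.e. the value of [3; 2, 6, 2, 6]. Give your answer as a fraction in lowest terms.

Work from the innermost term outward:
Start with 6.
2 + 1/(6/1) = 2 + 1/6 = 13/6
6 + 1/(13/6) = 6 + 6/13 = 84/13
2 + 1/(84/13) = 2 + 13/84 = 181/84
3 + 1/(181/84) = 3 + 84/181 = 627/181

627/181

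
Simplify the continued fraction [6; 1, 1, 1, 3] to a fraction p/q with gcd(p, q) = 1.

73/11

Start with 3.
1 + 1/(3/1) = 1 + 1/3 = 4/3
1 + 1/(4/3) = 1 + 3/4 = 7/4
1 + 1/(7/4) = 1 + 4/7 = 11/7
6 + 1/(11/7) = 6 + 7/11 = 73/11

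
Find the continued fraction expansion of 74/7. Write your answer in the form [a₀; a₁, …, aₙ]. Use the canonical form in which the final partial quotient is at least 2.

Run the Euclidean algorithm, recording each quotient:
74 = 10·7 + 4, so a_0 = 10
7 = 1·4 + 3, so a_1 = 1
4 = 1·3 + 1, so a_2 = 1
3 = 3·1 + 0, so a_3 = 3

[10; 1, 1, 3]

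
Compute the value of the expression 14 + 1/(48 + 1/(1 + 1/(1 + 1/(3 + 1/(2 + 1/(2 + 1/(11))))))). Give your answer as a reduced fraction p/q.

302999/21611

Work from the innermost term outward:
Start with 11.
2 + 1/(11/1) = 2 + 1/11 = 23/11
2 + 1/(23/11) = 2 + 11/23 = 57/23
3 + 1/(57/23) = 3 + 23/57 = 194/57
1 + 1/(194/57) = 1 + 57/194 = 251/194
1 + 1/(251/194) = 1 + 194/251 = 445/251
48 + 1/(445/251) = 48 + 251/445 = 21611/445
14 + 1/(21611/445) = 14 + 445/21611 = 302999/21611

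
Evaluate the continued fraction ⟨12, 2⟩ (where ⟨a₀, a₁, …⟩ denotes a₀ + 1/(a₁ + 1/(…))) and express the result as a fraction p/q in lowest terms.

25/2

Start with 2.
12 + 1/(2/1) = 12 + 1/2 = 25/2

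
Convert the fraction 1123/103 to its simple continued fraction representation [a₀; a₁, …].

1123 ÷ 103 → quotient 10, remainder 93
103 ÷ 93 → quotient 1, remainder 10
93 ÷ 10 → quotient 9, remainder 3
10 ÷ 3 → quotient 3, remainder 1
3 ÷ 1 → quotient 3, remainder 0

[10; 1, 9, 3, 3]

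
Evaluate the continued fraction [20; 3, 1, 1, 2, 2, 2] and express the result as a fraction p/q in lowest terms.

Start with 2.
2 + 1/(2/1) = 2 + 1/2 = 5/2
2 + 1/(5/2) = 2 + 2/5 = 12/5
1 + 1/(12/5) = 1 + 5/12 = 17/12
1 + 1/(17/12) = 1 + 12/17 = 29/17
3 + 1/(29/17) = 3 + 17/29 = 104/29
20 + 1/(104/29) = 20 + 29/104 = 2109/104

2109/104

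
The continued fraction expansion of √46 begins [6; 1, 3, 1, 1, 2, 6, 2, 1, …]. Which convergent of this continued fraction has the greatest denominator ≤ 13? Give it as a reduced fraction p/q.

a_0 = 6: 6/1  (≤ bound)
a_1 = 1: 7/1  (≤ bound)
a_2 = 3: 27/4  (≤ bound)
a_3 = 1: 34/5  (≤ bound)
a_4 = 1: 61/9  (≤ bound)
a_5 = 2: 156/23  (> 13, stop)

61/9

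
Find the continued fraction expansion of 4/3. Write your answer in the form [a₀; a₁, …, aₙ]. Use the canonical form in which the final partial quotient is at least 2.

[1; 3]

4 = 1·3 + 1, so a_0 = 1
3 = 3·1 + 0, so a_1 = 3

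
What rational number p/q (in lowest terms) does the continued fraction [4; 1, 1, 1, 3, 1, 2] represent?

Start with 2.
1 + 1/(2/1) = 1 + 1/2 = 3/2
3 + 1/(3/2) = 3 + 2/3 = 11/3
1 + 1/(11/3) = 1 + 3/11 = 14/11
1 + 1/(14/11) = 1 + 11/14 = 25/14
1 + 1/(25/14) = 1 + 14/25 = 39/25
4 + 1/(39/25) = 4 + 25/39 = 181/39

181/39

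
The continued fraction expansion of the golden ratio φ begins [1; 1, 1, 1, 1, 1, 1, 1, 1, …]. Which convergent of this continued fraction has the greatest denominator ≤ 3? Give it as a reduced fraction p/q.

a_0 = 1: 1/1  (≤ bound)
a_1 = 1: 2/1  (≤ bound)
a_2 = 1: 3/2  (≤ bound)
a_3 = 1: 5/3  (≤ bound)
a_4 = 1: 8/5  (> 3, stop)

5/3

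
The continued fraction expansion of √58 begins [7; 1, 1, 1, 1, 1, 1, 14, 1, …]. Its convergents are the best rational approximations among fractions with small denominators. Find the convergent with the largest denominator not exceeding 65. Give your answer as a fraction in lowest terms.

99/13

List convergents until the denominator exceeds the bound:
a_0 = 7: 7/1  (≤ bound)
a_1 = 1: 8/1  (≤ bound)
a_2 = 1: 15/2  (≤ bound)
a_3 = 1: 23/3  (≤ bound)
a_4 = 1: 38/5  (≤ bound)
a_5 = 1: 61/8  (≤ bound)
a_6 = 1: 99/13  (≤ bound)
a_7 = 14: 1447/190  (> 65, stop)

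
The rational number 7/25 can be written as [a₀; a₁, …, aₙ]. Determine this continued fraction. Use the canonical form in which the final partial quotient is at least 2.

[0; 3, 1, 1, 3]

Apply division with remainder until the remainder is 0:
7 = 0·25 + 7, so a_0 = 0
25 = 3·7 + 4, so a_1 = 3
7 = 1·4 + 3, so a_2 = 1
4 = 1·3 + 1, so a_3 = 1
3 = 3·1 + 0, so a_4 = 3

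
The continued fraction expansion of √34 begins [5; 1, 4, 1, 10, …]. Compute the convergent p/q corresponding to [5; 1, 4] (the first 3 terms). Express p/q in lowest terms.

29/5

a_0 = 5: 5/1
a_1 = 1: 6/1
a_2 = 4: 29/5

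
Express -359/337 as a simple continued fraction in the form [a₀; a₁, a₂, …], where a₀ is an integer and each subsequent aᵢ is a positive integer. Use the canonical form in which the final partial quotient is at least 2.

[-2; 1, 14, 3, 7]

Run the Euclidean algorithm, recording each quotient:
⌊-359/337⌋ = -2, remainder 315
⌊337/315⌋ = 1, remainder 22
⌊315/22⌋ = 14, remainder 7
⌊22/7⌋ = 3, remainder 1
⌊7/1⌋ = 7, remainder 0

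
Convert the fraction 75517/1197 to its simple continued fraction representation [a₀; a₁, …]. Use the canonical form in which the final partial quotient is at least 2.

[63; 11, 3, 2, 2, 1, 1, 2]

75517 ÷ 1197 → quotient 63, remainder 106
1197 ÷ 106 → quotient 11, remainder 31
106 ÷ 31 → quotient 3, remainder 13
31 ÷ 13 → quotient 2, remainder 5
13 ÷ 5 → quotient 2, remainder 3
5 ÷ 3 → quotient 1, remainder 2
3 ÷ 2 → quotient 1, remainder 1
2 ÷ 1 → quotient 2, remainder 0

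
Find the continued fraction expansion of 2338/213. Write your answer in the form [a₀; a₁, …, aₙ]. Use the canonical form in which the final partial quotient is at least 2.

[10; 1, 41, 1, 1, 2]

⌊2338/213⌋ = 10, remainder 208
⌊213/208⌋ = 1, remainder 5
⌊208/5⌋ = 41, remainder 3
⌊5/3⌋ = 1, remainder 2
⌊3/2⌋ = 1, remainder 1
⌊2/1⌋ = 2, remainder 0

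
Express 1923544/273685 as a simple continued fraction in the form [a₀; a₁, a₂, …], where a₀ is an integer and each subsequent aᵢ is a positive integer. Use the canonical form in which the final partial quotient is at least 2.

⌊1923544/273685⌋ = 7, remainder 7749
⌊273685/7749⌋ = 35, remainder 2470
⌊7749/2470⌋ = 3, remainder 339
⌊2470/339⌋ = 7, remainder 97
⌊339/97⌋ = 3, remainder 48
⌊97/48⌋ = 2, remainder 1
⌊48/1⌋ = 48, remainder 0

[7; 35, 3, 7, 3, 2, 48]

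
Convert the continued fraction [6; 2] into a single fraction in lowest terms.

Start with 2.
6 + 1/(2/1) = 6 + 1/2 = 13/2

13/2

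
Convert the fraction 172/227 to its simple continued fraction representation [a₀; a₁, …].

⌊172/227⌋ = 0, remainder 172
⌊227/172⌋ = 1, remainder 55
⌊172/55⌋ = 3, remainder 7
⌊55/7⌋ = 7, remainder 6
⌊7/6⌋ = 1, remainder 1
⌊6/1⌋ = 6, remainder 0

[0; 1, 3, 7, 1, 6]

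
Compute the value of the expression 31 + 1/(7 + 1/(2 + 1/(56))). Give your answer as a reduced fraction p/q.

a_0 = 31: 31/1
a_1 = 7: 218/7
a_2 = 2: 467/15
a_3 = 56: 26370/847

26370/847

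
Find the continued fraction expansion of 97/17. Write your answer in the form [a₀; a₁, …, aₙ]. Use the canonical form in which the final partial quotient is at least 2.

[5; 1, 2, 2, 2]

⌊97/17⌋ = 5, remainder 12
⌊17/12⌋ = 1, remainder 5
⌊12/5⌋ = 2, remainder 2
⌊5/2⌋ = 2, remainder 1
⌊2/1⌋ = 2, remainder 0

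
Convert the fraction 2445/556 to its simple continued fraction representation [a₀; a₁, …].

Apply division with remainder until the remainder is 0:
⌊2445/556⌋ = 4, remainder 221
⌊556/221⌋ = 2, remainder 114
⌊221/114⌋ = 1, remainder 107
⌊114/107⌋ = 1, remainder 7
⌊107/7⌋ = 15, remainder 2
⌊7/2⌋ = 3, remainder 1
⌊2/1⌋ = 2, remainder 0

[4; 2, 1, 1, 15, 3, 2]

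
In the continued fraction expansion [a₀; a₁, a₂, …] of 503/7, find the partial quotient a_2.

6

⌊503/7⌋ = 71, remainder 6
⌊7/6⌋ = 1, remainder 1
⌊6/1⌋ = 6, remainder 0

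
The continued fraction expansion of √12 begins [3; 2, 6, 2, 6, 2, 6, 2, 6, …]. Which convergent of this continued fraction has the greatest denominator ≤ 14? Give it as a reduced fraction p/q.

a_0 = 3: 3/1  (≤ bound)
a_1 = 2: 7/2  (≤ bound)
a_2 = 6: 45/13  (≤ bound)
a_3 = 2: 97/28  (> 14, stop)

45/13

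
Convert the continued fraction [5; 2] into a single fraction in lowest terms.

Start with 2.
5 + 1/(2/1) = 5 + 1/2 = 11/2

11/2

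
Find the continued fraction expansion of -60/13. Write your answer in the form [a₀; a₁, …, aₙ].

[-5; 2, 1, 1, 2]

⌊-60/13⌋ = -5, remainder 5
⌊13/5⌋ = 2, remainder 3
⌊5/3⌋ = 1, remainder 2
⌊3/2⌋ = 1, remainder 1
⌊2/1⌋ = 2, remainder 0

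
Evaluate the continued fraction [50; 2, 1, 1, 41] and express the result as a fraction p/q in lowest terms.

Work from the innermost term outward:
Start with 41.
1 + 1/(41/1) = 1 + 1/41 = 42/41
1 + 1/(42/41) = 1 + 41/42 = 83/42
2 + 1/(83/42) = 2 + 42/83 = 208/83
50 + 1/(208/83) = 50 + 83/208 = 10483/208

10483/208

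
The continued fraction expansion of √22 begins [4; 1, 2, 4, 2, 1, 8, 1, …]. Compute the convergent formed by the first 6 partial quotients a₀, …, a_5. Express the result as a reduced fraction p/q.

197/42

a_0 = 4: 4/1
a_1 = 1: 5/1
a_2 = 2: 14/3
a_3 = 4: 61/13
a_4 = 2: 136/29
a_5 = 1: 197/42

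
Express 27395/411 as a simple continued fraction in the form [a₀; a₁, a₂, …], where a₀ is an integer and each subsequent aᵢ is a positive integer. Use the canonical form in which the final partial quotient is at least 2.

[66; 1, 1, 1, 8, 2, 7]

27395 ÷ 411 → quotient 66, remainder 269
411 ÷ 269 → quotient 1, remainder 142
269 ÷ 142 → quotient 1, remainder 127
142 ÷ 127 → quotient 1, remainder 15
127 ÷ 15 → quotient 8, remainder 7
15 ÷ 7 → quotient 2, remainder 1
7 ÷ 1 → quotient 7, remainder 0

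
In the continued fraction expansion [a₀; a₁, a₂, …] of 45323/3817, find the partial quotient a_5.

1

45323 ÷ 3817 → quotient 11, remainder 3336
3817 ÷ 3336 → quotient 1, remainder 481
3336 ÷ 481 → quotient 6, remainder 450
481 ÷ 450 → quotient 1, remainder 31
450 ÷ 31 → quotient 14, remainder 16
31 ÷ 16 → quotient 1, remainder 15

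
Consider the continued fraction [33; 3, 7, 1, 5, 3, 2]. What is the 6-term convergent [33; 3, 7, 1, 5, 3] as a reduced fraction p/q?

15527/466

a_0 = 33: 33/1
a_1 = 3: 100/3
a_2 = 7: 733/22
a_3 = 1: 833/25
a_4 = 5: 4898/147
a_5 = 3: 15527/466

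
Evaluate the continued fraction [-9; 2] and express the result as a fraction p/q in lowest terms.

-17/2

a_0 = -9: -9/1
a_1 = 2: -17/2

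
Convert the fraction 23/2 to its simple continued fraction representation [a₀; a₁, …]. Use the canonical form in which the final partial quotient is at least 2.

[11; 2]

Apply division with remainder until the remainder is 0:
23 = 11·2 + 1, so a_0 = 11
2 = 2·1 + 0, so a_1 = 2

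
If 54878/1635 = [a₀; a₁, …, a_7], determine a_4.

⌊54878/1635⌋ = 33, remainder 923
⌊1635/923⌋ = 1, remainder 712
⌊923/712⌋ = 1, remainder 211
⌊712/211⌋ = 3, remainder 79
⌊211/79⌋ = 2, remainder 53

2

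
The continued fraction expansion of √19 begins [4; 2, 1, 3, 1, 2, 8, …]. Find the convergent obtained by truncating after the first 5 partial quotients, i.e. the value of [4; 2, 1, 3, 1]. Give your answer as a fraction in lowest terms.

Compute successive convergents:
a_0 = 4: 4/1
a_1 = 2: 9/2
a_2 = 1: 13/3
a_3 = 3: 48/11
a_4 = 1: 61/14

61/14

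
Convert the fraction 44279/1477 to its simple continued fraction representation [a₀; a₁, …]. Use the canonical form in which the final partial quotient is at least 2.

44279 = 29·1477 + 1446, so a_0 = 29
1477 = 1·1446 + 31, so a_1 = 1
1446 = 46·31 + 20, so a_2 = 46
31 = 1·20 + 11, so a_3 = 1
20 = 1·11 + 9, so a_4 = 1
11 = 1·9 + 2, so a_5 = 1
9 = 4·2 + 1, so a_6 = 4
2 = 2·1 + 0, so a_7 = 2

[29; 1, 46, 1, 1, 1, 4, 2]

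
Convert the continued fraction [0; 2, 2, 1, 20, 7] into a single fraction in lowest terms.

437/1022

Start with 7.
20 + 1/(7/1) = 20 + 1/7 = 141/7
1 + 1/(141/7) = 1 + 7/141 = 148/141
2 + 1/(148/141) = 2 + 141/148 = 437/148
2 + 1/(437/148) = 2 + 148/437 = 1022/437
0 + 1/(1022/437) = 0 + 437/1022 = 437/1022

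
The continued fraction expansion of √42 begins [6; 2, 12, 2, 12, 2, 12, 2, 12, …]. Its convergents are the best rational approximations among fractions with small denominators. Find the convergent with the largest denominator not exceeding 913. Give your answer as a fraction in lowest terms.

4206/649

a_0 = 6: 6/1  (≤ bound)
a_1 = 2: 13/2  (≤ bound)
a_2 = 12: 162/25  (≤ bound)
a_3 = 2: 337/52  (≤ bound)
a_4 = 12: 4206/649  (≤ bound)
a_5 = 2: 8749/1350  (> 913, stop)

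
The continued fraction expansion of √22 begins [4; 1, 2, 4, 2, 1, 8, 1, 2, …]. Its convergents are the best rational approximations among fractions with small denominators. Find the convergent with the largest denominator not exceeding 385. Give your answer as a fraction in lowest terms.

a_0 = 4: 4/1  (≤ bound)
a_1 = 1: 5/1  (≤ bound)
a_2 = 2: 14/3  (≤ bound)
a_3 = 4: 61/13  (≤ bound)
a_4 = 2: 136/29  (≤ bound)
a_5 = 1: 197/42  (≤ bound)
a_6 = 8: 1712/365  (≤ bound)
a_7 = 1: 1909/407  (> 385, stop)

1712/365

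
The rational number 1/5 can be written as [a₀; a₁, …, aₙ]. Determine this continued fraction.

⌊1/5⌋ = 0, remainder 1
⌊5/1⌋ = 5, remainder 0

[0; 5]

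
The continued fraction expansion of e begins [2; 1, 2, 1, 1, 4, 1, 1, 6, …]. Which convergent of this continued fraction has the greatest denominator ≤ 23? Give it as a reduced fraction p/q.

19/7

a_0 = 2: 2/1  (≤ bound)
a_1 = 1: 3/1  (≤ bound)
a_2 = 2: 8/3  (≤ bound)
a_3 = 1: 11/4  (≤ bound)
a_4 = 1: 19/7  (≤ bound)
a_5 = 4: 87/32  (> 23, stop)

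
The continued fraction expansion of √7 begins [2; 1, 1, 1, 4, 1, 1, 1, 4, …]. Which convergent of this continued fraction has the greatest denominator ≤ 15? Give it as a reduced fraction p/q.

37/14

List convergents until the denominator exceeds the bound:
a_0 = 2: 2/1  (≤ bound)
a_1 = 1: 3/1  (≤ bound)
a_2 = 1: 5/2  (≤ bound)
a_3 = 1: 8/3  (≤ bound)
a_4 = 4: 37/14  (≤ bound)
a_5 = 1: 45/17  (> 15, stop)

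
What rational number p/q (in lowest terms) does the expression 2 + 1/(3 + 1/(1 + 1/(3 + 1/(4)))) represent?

145/64

a_0 = 2: 2/1
a_1 = 3: 7/3
a_2 = 1: 9/4
a_3 = 3: 34/15
a_4 = 4: 145/64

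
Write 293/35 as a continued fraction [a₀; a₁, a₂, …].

[8; 2, 1, 2, 4]

293 ÷ 35 → quotient 8, remainder 13
35 ÷ 13 → quotient 2, remainder 9
13 ÷ 9 → quotient 1, remainder 4
9 ÷ 4 → quotient 2, remainder 1
4 ÷ 1 → quotient 4, remainder 0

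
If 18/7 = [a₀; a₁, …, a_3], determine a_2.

1

18 = 2·7 + 4, so a_0 = 2
7 = 1·4 + 3, so a_1 = 1
4 = 1·3 + 1, so a_2 = 1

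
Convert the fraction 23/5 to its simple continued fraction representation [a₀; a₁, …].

[4; 1, 1, 2]

Repeatedly divide and take the remainder:
23 = 4·5 + 3, so a_0 = 4
5 = 1·3 + 2, so a_1 = 1
3 = 1·2 + 1, so a_2 = 1
2 = 2·1 + 0, so a_3 = 2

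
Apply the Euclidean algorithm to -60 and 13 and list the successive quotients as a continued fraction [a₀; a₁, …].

[-5; 2, 1, 1, 2]

-60 = -5·13 + 5, so a_0 = -5
13 = 2·5 + 3, so a_1 = 2
5 = 1·3 + 2, so a_2 = 1
3 = 1·2 + 1, so a_3 = 1
2 = 2·1 + 0, so a_4 = 2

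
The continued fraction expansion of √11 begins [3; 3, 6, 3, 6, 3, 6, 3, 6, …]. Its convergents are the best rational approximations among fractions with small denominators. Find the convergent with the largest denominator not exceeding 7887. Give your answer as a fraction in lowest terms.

25077/7561

a_0 = 3: 3/1  (≤ bound)
a_1 = 3: 10/3  (≤ bound)
a_2 = 6: 63/19  (≤ bound)
a_3 = 3: 199/60  (≤ bound)
a_4 = 6: 1257/379  (≤ bound)
a_5 = 3: 3970/1197  (≤ bound)
a_6 = 6: 25077/7561  (≤ bound)
a_7 = 3: 79201/23880  (> 7887, stop)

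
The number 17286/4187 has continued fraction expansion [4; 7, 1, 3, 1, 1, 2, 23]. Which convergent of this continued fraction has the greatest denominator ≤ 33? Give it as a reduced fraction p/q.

a_0 = 4: 4/1  (≤ bound)
a_1 = 7: 29/7  (≤ bound)
a_2 = 1: 33/8  (≤ bound)
a_3 = 3: 128/31  (≤ bound)
a_4 = 1: 161/39  (> 33, stop)

128/31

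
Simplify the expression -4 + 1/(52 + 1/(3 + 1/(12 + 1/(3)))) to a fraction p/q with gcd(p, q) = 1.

Build up convergents one term at a time:
a_0 = -4: -4/1
a_1 = 52: -207/52
a_2 = 3: -625/157
a_3 = 12: -7707/1936
a_4 = 3: -23746/5965

-23746/5965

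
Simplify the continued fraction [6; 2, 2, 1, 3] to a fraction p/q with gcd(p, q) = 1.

167/26

Compute successive convergents:
a_0 = 6: 6/1
a_1 = 2: 13/2
a_2 = 2: 32/5
a_3 = 1: 45/7
a_4 = 3: 167/26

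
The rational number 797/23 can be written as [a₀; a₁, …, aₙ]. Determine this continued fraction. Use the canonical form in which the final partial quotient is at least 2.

Run the Euclidean algorithm, recording each quotient:
797 = 34·23 + 15, so a_0 = 34
23 = 1·15 + 8, so a_1 = 1
15 = 1·8 + 7, so a_2 = 1
8 = 1·7 + 1, so a_3 = 1
7 = 7·1 + 0, so a_4 = 7

[34; 1, 1, 1, 7]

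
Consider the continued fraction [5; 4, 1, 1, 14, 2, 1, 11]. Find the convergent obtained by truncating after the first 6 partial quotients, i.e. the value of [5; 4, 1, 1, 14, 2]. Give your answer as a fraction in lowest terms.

Starting at the tail and folding back:
Start with 2.
14 + 1/(2/1) = 14 + 1/2 = 29/2
1 + 1/(29/2) = 1 + 2/29 = 31/29
1 + 1/(31/29) = 1 + 29/31 = 60/31
4 + 1/(60/31) = 4 + 31/60 = 271/60
5 + 1/(271/60) = 5 + 60/271 = 1415/271

1415/271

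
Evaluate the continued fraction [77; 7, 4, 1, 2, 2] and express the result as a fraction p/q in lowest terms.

Start with 2.
2 + 1/(2/1) = 2 + 1/2 = 5/2
1 + 1/(5/2) = 1 + 2/5 = 7/5
4 + 1/(7/5) = 4 + 5/7 = 33/7
7 + 1/(33/7) = 7 + 7/33 = 238/33
77 + 1/(238/33) = 77 + 33/238 = 18359/238

18359/238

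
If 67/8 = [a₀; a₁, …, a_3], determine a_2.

Repeatedly divide and take the remainder:
67 ÷ 8 → quotient 8, remainder 3
8 ÷ 3 → quotient 2, remainder 2
3 ÷ 2 → quotient 1, remainder 1

1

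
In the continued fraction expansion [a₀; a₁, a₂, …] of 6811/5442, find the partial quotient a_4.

6811 = 1·5442 + 1369, so a_0 = 1
5442 = 3·1369 + 1335, so a_1 = 3
1369 = 1·1335 + 34, so a_2 = 1
1335 = 39·34 + 9, so a_3 = 39
34 = 3·9 + 7, so a_4 = 3

3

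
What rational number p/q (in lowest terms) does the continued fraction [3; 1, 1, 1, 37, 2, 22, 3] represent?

Compute successive convergents:
a_0 = 3: 3/1
a_1 = 1: 4/1
a_2 = 1: 7/2
a_3 = 1: 11/3
a_4 = 37: 414/113
a_5 = 2: 839/229
a_6 = 22: 18872/5151
a_7 = 3: 57455/15682

57455/15682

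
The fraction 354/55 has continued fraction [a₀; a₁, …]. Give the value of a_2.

3

Repeatedly divide and take the remainder:
354 = 6·55 + 24, so a_0 = 6
55 = 2·24 + 7, so a_1 = 2
24 = 3·7 + 3, so a_2 = 3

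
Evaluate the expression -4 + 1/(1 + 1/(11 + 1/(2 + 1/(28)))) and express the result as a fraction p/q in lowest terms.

a_0 = -4: -4/1
a_1 = 1: -3/1
a_2 = 11: -37/12
a_3 = 2: -77/25
a_4 = 28: -2193/712

-2193/712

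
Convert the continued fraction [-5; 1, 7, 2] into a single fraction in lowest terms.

Compute successive convergents:
a_0 = -5: -5/1
a_1 = 1: -4/1
a_2 = 7: -33/8
a_3 = 2: -70/17

-70/17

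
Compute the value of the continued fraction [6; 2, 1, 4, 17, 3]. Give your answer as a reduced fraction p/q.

Start with 3.
17 + 1/(3/1) = 17 + 1/3 = 52/3
4 + 1/(52/3) = 4 + 3/52 = 211/52
1 + 1/(211/52) = 1 + 52/211 = 263/211
2 + 1/(263/211) = 2 + 211/263 = 737/263
6 + 1/(737/263) = 6 + 263/737 = 4685/737

4685/737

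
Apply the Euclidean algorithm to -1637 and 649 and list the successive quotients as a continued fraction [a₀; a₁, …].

Apply division with remainder until the remainder is 0:
⌊-1637/649⌋ = -3, remainder 310
⌊649/310⌋ = 2, remainder 29
⌊310/29⌋ = 10, remainder 20
⌊29/20⌋ = 1, remainder 9
⌊20/9⌋ = 2, remainder 2
⌊9/2⌋ = 4, remainder 1
⌊2/1⌋ = 2, remainder 0

[-3; 2, 10, 1, 2, 4, 2]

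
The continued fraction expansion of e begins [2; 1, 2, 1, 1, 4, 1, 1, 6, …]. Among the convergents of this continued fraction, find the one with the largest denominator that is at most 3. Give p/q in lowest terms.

8/3

a_0 = 2: 2/1  (≤ bound)
a_1 = 1: 3/1  (≤ bound)
a_2 = 2: 8/3  (≤ bound)
a_3 = 1: 11/4  (> 3, stop)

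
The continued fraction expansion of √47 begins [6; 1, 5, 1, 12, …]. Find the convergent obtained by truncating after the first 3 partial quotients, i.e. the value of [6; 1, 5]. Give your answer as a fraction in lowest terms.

41/6

Work from the innermost term outward:
Start with 5.
1 + 1/(5/1) = 1 + 1/5 = 6/5
6 + 1/(6/5) = 6 + 5/6 = 41/6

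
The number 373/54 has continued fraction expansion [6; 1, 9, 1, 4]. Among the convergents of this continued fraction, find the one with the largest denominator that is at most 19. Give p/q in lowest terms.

a_0 = 6: 6/1  (≤ bound)
a_1 = 1: 7/1  (≤ bound)
a_2 = 9: 69/10  (≤ bound)
a_3 = 1: 76/11  (≤ bound)
a_4 = 4: 373/54  (> 19, stop)

76/11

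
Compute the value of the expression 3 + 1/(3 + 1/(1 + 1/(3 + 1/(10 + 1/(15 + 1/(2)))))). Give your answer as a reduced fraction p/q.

15691/4804

a_0 = 3: 3/1
a_1 = 3: 10/3
a_2 = 1: 13/4
a_3 = 3: 49/15
a_4 = 10: 503/154
a_5 = 15: 7594/2325
a_6 = 2: 15691/4804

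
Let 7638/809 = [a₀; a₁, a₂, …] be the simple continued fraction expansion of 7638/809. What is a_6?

⌊7638/809⌋ = 9, remainder 357
⌊809/357⌋ = 2, remainder 95
⌊357/95⌋ = 3, remainder 72
⌊95/72⌋ = 1, remainder 23
⌊72/23⌋ = 3, remainder 3
⌊23/3⌋ = 7, remainder 2
⌊3/2⌋ = 1, remainder 1

1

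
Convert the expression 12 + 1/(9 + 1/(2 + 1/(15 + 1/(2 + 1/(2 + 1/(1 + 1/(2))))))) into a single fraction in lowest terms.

Compute successive convergents:
a_0 = 12: 12/1
a_1 = 9: 109/9
a_2 = 2: 230/19
a_3 = 15: 3559/294
a_4 = 2: 7348/607
a_5 = 2: 18255/1508
a_6 = 1: 25603/2115
a_7 = 2: 69461/5738

69461/5738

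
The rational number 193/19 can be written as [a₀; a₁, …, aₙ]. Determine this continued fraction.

[10; 6, 3]

Apply division with remainder until the remainder is 0:
⌊193/19⌋ = 10, remainder 3
⌊19/3⌋ = 6, remainder 1
⌊3/1⌋ = 3, remainder 0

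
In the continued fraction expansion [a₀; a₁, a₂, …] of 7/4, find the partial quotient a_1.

1

7 ÷ 4 → quotient 1, remainder 3
4 ÷ 3 → quotient 1, remainder 1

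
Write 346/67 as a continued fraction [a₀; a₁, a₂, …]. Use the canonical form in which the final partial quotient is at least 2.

[5; 6, 11]

346 = 5·67 + 11, so a_0 = 5
67 = 6·11 + 1, so a_1 = 6
11 = 11·1 + 0, so a_2 = 11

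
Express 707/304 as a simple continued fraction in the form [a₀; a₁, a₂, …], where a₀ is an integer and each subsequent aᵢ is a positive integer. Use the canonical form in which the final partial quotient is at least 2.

⌊707/304⌋ = 2, remainder 99
⌊304/99⌋ = 3, remainder 7
⌊99/7⌋ = 14, remainder 1
⌊7/1⌋ = 7, remainder 0

[2; 3, 14, 7]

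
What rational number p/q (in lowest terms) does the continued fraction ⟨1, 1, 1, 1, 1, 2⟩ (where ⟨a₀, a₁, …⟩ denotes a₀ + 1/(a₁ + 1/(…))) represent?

21/13

a_0 = 1: 1/1
a_1 = 1: 2/1
a_2 = 1: 3/2
a_3 = 1: 5/3
a_4 = 1: 8/5
a_5 = 2: 21/13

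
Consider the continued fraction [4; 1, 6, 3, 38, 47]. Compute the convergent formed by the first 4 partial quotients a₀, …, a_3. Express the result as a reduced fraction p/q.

Work from the innermost term outward:
Start with 3.
6 + 1/(3/1) = 6 + 1/3 = 19/3
1 + 1/(19/3) = 1 + 3/19 = 22/19
4 + 1/(22/19) = 4 + 19/22 = 107/22

107/22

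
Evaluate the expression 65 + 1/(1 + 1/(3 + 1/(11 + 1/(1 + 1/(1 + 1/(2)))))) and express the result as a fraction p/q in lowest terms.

Start with 2.
1 + 1/(2/1) = 1 + 1/2 = 3/2
1 + 1/(3/2) = 1 + 2/3 = 5/3
11 + 1/(5/3) = 11 + 3/5 = 58/5
3 + 1/(58/5) = 3 + 5/58 = 179/58
1 + 1/(179/58) = 1 + 58/179 = 237/179
65 + 1/(237/179) = 65 + 179/237 = 15584/237

15584/237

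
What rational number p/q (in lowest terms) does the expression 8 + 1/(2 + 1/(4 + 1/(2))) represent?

169/20

a_0 = 8: 8/1
a_1 = 2: 17/2
a_2 = 4: 76/9
a_3 = 2: 169/20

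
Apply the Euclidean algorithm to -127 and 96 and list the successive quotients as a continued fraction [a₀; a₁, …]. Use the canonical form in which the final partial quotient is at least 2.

-127 ÷ 96 → quotient -2, remainder 65
96 ÷ 65 → quotient 1, remainder 31
65 ÷ 31 → quotient 2, remainder 3
31 ÷ 3 → quotient 10, remainder 1
3 ÷ 1 → quotient 3, remainder 0

[-2; 1, 2, 10, 3]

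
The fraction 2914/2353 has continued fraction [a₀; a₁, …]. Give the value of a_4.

Repeatedly divide and take the remainder:
2914 = 1·2353 + 561, so a_0 = 1
2353 = 4·561 + 109, so a_1 = 4
561 = 5·109 + 16, so a_2 = 5
109 = 6·16 + 13, so a_3 = 6
16 = 1·13 + 3, so a_4 = 1

1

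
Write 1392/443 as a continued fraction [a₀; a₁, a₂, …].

[3; 7, 31, 2]

Repeatedly divide and take the remainder:
⌊1392/443⌋ = 3, remainder 63
⌊443/63⌋ = 7, remainder 2
⌊63/2⌋ = 31, remainder 1
⌊2/1⌋ = 2, remainder 0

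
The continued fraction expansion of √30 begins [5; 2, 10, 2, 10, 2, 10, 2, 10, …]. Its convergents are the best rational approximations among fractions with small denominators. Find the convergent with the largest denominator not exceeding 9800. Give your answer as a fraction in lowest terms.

List convergents until the denominator exceeds the bound:
a_0 = 5: 5/1  (≤ bound)
a_1 = 2: 11/2  (≤ bound)
a_2 = 10: 115/21  (≤ bound)
a_3 = 2: 241/44  (≤ bound)
a_4 = 10: 2525/461  (≤ bound)
a_5 = 2: 5291/966  (≤ bound)
a_6 = 10: 55435/10121  (> 9800, stop)

5291/966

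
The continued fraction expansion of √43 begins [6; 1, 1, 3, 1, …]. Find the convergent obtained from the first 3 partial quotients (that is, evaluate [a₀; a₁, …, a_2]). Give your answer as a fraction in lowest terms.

13/2

Start with 1.
1 + 1/(1/1) = 1 + 1/1 = 2/1
6 + 1/(2/1) = 6 + 1/2 = 13/2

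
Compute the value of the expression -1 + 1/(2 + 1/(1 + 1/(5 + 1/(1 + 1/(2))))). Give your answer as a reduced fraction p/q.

-37/57

Start with 2.
1 + 1/(2/1) = 1 + 1/2 = 3/2
5 + 1/(3/2) = 5 + 2/3 = 17/3
1 + 1/(17/3) = 1 + 3/17 = 20/17
2 + 1/(20/17) = 2 + 17/20 = 57/20
-1 + 1/(57/20) = -1 + 20/57 = -37/57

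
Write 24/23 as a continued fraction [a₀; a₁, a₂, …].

[1; 23]

24 ÷ 23 → quotient 1, remainder 1
23 ÷ 1 → quotient 23, remainder 0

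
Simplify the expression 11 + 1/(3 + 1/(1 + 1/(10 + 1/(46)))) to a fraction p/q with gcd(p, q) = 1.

Use the convergent recurrence hₖ = aₖ·hₖ₋₁ + hₖ₋₂ (and likewise for the denominators kₖ):
a_0 = 11: 11/1
a_1 = 3: 34/3
a_2 = 1: 45/4
a_3 = 10: 484/43
a_4 = 46: 22309/1982

22309/1982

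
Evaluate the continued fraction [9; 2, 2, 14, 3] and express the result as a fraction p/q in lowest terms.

Compute successive convergents:
a_0 = 9: 9/1
a_1 = 2: 19/2
a_2 = 2: 47/5
a_3 = 14: 677/72
a_4 = 3: 2078/221

2078/221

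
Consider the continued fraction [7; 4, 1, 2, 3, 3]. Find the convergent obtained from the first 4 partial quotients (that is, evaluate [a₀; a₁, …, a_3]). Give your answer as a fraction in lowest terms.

a_0 = 7: 7/1
a_1 = 4: 29/4
a_2 = 1: 36/5
a_3 = 2: 101/14

101/14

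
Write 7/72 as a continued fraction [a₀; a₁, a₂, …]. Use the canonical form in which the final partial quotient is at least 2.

7 = 0·72 + 7, so a_0 = 0
72 = 10·7 + 2, so a_1 = 10
7 = 3·2 + 1, so a_2 = 3
2 = 2·1 + 0, so a_3 = 2

[0; 10, 3, 2]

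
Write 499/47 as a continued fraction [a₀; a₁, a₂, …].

⌊499/47⌋ = 10, remainder 29
⌊47/29⌋ = 1, remainder 18
⌊29/18⌋ = 1, remainder 11
⌊18/11⌋ = 1, remainder 7
⌊11/7⌋ = 1, remainder 4
⌊7/4⌋ = 1, remainder 3
⌊4/3⌋ = 1, remainder 1
⌊3/1⌋ = 3, remainder 0

[10; 1, 1, 1, 1, 1, 1, 3]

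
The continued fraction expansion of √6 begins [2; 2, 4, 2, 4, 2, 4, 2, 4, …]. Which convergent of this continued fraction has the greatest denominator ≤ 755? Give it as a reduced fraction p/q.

485/198

a_0 = 2: 2/1  (≤ bound)
a_1 = 2: 5/2  (≤ bound)
a_2 = 4: 22/9  (≤ bound)
a_3 = 2: 49/20  (≤ bound)
a_4 = 4: 218/89  (≤ bound)
a_5 = 2: 485/198  (≤ bound)
a_6 = 4: 2158/881  (> 755, stop)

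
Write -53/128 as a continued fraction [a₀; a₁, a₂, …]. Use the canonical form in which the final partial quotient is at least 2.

Run the Euclidean algorithm, recording each quotient:
-53 ÷ 128 → quotient -1, remainder 75
128 ÷ 75 → quotient 1, remainder 53
75 ÷ 53 → quotient 1, remainder 22
53 ÷ 22 → quotient 2, remainder 9
22 ÷ 9 → quotient 2, remainder 4
9 ÷ 4 → quotient 2, remainder 1
4 ÷ 1 → quotient 4, remainder 0

[-1; 1, 1, 2, 2, 2, 4]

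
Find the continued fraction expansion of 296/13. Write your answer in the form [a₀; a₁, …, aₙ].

[22; 1, 3, 3]

Apply division with remainder until the remainder is 0:
⌊296/13⌋ = 22, remainder 10
⌊13/10⌋ = 1, remainder 3
⌊10/3⌋ = 3, remainder 1
⌊3/1⌋ = 3, remainder 0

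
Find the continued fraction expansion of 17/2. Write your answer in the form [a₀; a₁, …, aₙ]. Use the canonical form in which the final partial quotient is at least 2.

17 = 8·2 + 1, so a_0 = 8
2 = 2·1 + 0, so a_1 = 2

[8; 2]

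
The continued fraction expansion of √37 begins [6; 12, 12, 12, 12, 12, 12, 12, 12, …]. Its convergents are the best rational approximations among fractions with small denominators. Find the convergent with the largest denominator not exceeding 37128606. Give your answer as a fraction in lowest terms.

18798954/3090529

List convergents until the denominator exceeds the bound:
a_0 = 6: 6/1  (≤ bound)
a_1 = 12: 73/12  (≤ bound)
a_2 = 12: 882/145  (≤ bound)
a_3 = 12: 10657/1752  (≤ bound)
a_4 = 12: 128766/21169  (≤ bound)
a_5 = 12: 1555849/255780  (≤ bound)
a_6 = 12: 18798954/3090529  (≤ bound)
a_7 = 12: 227143297/37342128  (> 37128606, stop)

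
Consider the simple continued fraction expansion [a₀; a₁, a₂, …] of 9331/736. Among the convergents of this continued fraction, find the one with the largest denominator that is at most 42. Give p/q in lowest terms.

a_0 = 12: 12/1  (≤ bound)
a_1 = 1: 13/1  (≤ bound)
a_2 = 2: 38/3  (≤ bound)
a_3 = 9: 355/28  (≤ bound)
a_4 = 2: 748/59  (> 42, stop)

355/28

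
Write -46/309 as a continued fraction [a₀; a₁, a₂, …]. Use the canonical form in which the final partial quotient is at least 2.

[-1; 1, 5, 1, 2, 1, 1, 6]

Repeatedly divide and take the remainder:
⌊-46/309⌋ = -1, remainder 263
⌊309/263⌋ = 1, remainder 46
⌊263/46⌋ = 5, remainder 33
⌊46/33⌋ = 1, remainder 13
⌊33/13⌋ = 2, remainder 7
⌊13/7⌋ = 1, remainder 6
⌊7/6⌋ = 1, remainder 1
⌊6/1⌋ = 6, remainder 0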